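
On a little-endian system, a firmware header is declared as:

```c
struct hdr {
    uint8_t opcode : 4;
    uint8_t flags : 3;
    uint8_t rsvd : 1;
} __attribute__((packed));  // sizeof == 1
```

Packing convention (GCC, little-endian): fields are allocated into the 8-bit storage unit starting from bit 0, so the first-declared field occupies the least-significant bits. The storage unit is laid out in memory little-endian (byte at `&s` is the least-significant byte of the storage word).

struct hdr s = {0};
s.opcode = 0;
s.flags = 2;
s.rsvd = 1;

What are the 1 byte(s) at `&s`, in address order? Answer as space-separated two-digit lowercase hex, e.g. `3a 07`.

[0+:4] opcode=0 & 0xf = 0x0; word=0x00
[4+:3] flags=2 & 0x7 = 0x2; word=0x20
[7+:1] rsvd=1 & 0x1 = 0x1; word=0xa0
word = 0xa0 → little-endian bytes:
  [0]=0xa0

a0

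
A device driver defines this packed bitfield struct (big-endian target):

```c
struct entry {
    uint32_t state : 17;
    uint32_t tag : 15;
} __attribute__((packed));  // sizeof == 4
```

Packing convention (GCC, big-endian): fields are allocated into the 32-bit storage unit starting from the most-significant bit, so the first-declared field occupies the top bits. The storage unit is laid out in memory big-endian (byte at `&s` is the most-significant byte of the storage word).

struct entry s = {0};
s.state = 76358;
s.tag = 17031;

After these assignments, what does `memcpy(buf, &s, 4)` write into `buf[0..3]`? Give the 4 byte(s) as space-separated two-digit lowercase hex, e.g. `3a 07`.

state:17 = 76358 → 0x12a46 << 15 → word 0x95230000
tag:15 = 17031 → 0x4287 << 0 → word 0x95234287
word = 0x95234287 → big-endian bytes:
  [0]=0x95  [1]=0x23  [2]=0x42  [3]=0x87

95 23 42 87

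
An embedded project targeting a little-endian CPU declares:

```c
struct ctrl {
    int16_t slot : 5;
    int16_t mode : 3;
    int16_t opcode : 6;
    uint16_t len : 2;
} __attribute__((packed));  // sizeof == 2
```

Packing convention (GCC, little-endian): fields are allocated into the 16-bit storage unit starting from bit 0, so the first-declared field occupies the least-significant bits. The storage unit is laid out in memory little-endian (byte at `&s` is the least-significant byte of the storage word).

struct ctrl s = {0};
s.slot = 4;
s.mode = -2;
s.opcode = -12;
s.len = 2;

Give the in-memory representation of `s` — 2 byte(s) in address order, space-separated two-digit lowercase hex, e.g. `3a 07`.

c4 b4

[0+:5] slot=4 & 0x1f = 0x4; word=0x0004
[5+:3] mode=-2 & 0x7 = 0x6; word=0x00c4
[8+:6] opcode=-12 & 0x3f = 0x34; word=0x34c4
[14+:2] len=2 & 0x3 = 0x2; word=0xb4c4
word = 0xb4c4 → little-endian bytes:
  [0]=0xc4  [1]=0xb4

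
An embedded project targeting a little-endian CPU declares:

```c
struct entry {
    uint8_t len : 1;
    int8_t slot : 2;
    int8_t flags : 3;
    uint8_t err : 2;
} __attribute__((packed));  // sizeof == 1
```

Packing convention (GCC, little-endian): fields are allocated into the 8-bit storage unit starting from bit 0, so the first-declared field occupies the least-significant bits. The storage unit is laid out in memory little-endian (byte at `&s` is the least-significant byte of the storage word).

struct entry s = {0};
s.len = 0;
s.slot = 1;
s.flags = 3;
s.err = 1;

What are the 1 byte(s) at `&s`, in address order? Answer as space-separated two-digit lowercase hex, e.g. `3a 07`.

5a

len (1b) val=0 bits=0x0 at bit 0: 0x00
slot (2b) val=1 bits=0x1 at bit 1: 0x02
flags (3b) val=3 bits=0x3 at bit 3: 0x1a
err (2b) val=1 bits=0x1 at bit 6: 0x5a
word = 0x5a → little-endian bytes:
  [0]=0x5a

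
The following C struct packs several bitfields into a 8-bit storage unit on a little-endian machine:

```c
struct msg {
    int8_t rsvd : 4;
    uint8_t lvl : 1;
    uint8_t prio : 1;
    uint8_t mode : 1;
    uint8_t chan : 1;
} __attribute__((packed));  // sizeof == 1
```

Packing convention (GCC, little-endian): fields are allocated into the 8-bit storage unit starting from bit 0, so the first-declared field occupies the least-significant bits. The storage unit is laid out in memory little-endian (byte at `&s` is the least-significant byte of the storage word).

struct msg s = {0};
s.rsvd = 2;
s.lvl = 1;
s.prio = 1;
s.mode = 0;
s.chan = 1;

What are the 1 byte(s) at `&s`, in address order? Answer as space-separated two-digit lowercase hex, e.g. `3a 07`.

rsvd (4b) val=2 bits=0x2 at bit 0: 0x02
lvl (1b) val=1 bits=0x1 at bit 4: 0x12
prio (1b) val=1 bits=0x1 at bit 5: 0x32
mode (1b) val=0 bits=0x0 at bit 6: 0x32
chan (1b) val=1 bits=0x1 at bit 7: 0xb2
word = 0xb2 → little-endian bytes:
  [0]=0xb2

b2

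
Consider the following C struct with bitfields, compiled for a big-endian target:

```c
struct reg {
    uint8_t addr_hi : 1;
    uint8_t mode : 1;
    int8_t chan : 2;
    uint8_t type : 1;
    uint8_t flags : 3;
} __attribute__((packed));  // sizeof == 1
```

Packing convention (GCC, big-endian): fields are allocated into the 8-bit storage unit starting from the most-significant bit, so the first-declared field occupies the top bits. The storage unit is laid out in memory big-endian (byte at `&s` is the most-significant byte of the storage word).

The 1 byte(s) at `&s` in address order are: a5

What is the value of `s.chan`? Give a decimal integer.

[0]=0xa5 (big-endian) → word 0xa5
addr_hi:1 @ bit 7 → (0xa5>>7)&0x1 = 0x1
mode:1 @ bit 6 → (0xa5>>6)&0x1 = 0x0
chan:2 @ bit 4 → (0xa5>>4)&0x3 = 0x2  ←
type:1 @ bit 3 → (0xa5>>3)&0x1 = 0x0
flags:3 @ bit 0 → (0xa5>>0)&0x7 = 0x5
chan signed 2b, MSB=1: 2 - 4 = -2

-2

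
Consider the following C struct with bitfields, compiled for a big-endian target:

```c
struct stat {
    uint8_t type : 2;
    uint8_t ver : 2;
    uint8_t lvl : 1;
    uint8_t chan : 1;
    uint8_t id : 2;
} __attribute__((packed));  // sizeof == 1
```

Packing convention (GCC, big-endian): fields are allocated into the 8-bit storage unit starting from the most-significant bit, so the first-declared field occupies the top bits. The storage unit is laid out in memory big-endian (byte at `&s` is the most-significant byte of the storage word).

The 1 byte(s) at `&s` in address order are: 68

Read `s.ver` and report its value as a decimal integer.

2

[0]=0x68 (big-endian) → word 0x68
type:2 @ bit 6 → (0x68>>6)&0x3 = 0x1
ver:2 @ bit 4 → (0x68>>4)&0x3 = 0x2  ←
lvl:1 @ bit 3 → (0x68>>3)&0x1 = 0x1
chan:1 @ bit 2 → (0x68>>2)&0x1 = 0x0
id:2 @ bit 0 → (0x68>>0)&0x3 = 0x0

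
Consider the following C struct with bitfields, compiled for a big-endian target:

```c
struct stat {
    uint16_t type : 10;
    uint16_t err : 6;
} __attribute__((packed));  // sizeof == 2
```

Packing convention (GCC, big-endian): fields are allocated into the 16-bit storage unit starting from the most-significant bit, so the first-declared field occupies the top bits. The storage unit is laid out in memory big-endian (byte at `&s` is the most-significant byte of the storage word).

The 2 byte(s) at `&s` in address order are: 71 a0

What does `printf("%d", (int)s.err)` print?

32

[0]=0x71 [1]=0xa0 (big-endian) → word 0x71a0
type:10 @ bit 6 → (0x71a0>>6)&0x3ff = 0x1c6
err:6 @ bit 0 → (0x71a0>>0)&0x3f = 0x20  ←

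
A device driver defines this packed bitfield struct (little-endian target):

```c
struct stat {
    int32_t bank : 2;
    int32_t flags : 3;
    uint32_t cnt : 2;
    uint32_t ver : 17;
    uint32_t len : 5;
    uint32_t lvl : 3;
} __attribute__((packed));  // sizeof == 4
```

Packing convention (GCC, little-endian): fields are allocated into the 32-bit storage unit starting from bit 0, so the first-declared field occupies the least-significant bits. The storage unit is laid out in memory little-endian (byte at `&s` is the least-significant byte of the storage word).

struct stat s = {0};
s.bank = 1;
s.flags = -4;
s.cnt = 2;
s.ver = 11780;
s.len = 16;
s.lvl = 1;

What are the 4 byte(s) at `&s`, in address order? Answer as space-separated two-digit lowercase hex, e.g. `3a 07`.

[0+:2] bank=1 & 0x3 = 0x1; word=0x00000001
[2+:3] flags=-4 & 0x7 = 0x4; word=0x00000011
[5+:2] cnt=2 & 0x3 = 0x2; word=0x00000051
[7+:17] ver=11780 & 0x1ffff = 0x2e04; word=0x00170251
[24+:5] len=16 & 0x1f = 0x10; word=0x10170251
[29+:3] lvl=1 & 0x7 = 0x1; word=0x30170251
word = 0x30170251 → little-endian bytes:
  [0]=0x51  [1]=0x02  [2]=0x17  [3]=0x30

51 02 17 30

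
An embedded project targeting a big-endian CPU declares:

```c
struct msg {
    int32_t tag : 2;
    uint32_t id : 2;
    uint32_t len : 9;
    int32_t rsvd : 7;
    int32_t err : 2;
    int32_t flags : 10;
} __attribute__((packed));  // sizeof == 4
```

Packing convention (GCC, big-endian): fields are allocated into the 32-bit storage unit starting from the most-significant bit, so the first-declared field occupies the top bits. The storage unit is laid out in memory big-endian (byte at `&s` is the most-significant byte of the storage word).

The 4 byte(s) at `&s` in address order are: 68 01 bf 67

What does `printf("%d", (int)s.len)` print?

256

[0]=0x68 [1]=0x01 [2]=0xbf [3]=0x67 (big-endian) → word 0x6801bf67
tag [30+:2] = (word>>30) & 0x3 = 1
id [28+:2] = (word>>28) & 0x3 = 2
len [19+:9] = (word>>19) & 0x1ff = 256  ←
rsvd [12+:7] = (word>>12) & 0x7f = 27
err [10+:2] = (word>>10) & 0x3 = 3
flags [0+:10] = (word>>0) & 0x3ff = 871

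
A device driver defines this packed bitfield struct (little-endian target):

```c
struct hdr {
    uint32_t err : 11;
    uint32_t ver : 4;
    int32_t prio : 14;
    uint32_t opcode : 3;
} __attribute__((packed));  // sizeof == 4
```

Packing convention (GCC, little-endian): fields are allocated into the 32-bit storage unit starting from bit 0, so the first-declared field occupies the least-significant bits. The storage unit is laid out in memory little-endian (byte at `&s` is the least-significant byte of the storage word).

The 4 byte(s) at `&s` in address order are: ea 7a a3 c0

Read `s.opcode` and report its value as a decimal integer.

[0]=0xea [1]=0x7a [2]=0xa3 [3]=0xc0 (little-endian) → word 0xc0a37aea
err:11 @ bit 0 → (0xc0a37aea>>0)&0x7ff = 0x2ea
ver:4 @ bit 11 → (0xc0a37aea>>11)&0xf = 0xf
prio:14 @ bit 15 → (0xc0a37aea>>15)&0x3fff = 0x146
opcode:3 @ bit 29 → (0xc0a37aea>>29)&0x7 = 0x6  ←

6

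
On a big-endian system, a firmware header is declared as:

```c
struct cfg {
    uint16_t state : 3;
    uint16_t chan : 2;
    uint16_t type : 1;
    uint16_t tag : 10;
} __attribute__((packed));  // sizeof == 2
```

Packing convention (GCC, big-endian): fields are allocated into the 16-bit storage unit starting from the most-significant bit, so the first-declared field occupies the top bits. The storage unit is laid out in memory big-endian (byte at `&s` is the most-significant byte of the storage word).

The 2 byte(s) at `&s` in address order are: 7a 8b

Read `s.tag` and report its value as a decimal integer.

651

[0]=0x7a [1]=0x8b (big-endian) → word 0x7a8b
state:3 @ bit 13 → (0x7a8b>>13)&0x7 = 0x3
chan:2 @ bit 11 → (0x7a8b>>11)&0x3 = 0x3
type:1 @ bit 10 → (0x7a8b>>10)&0x1 = 0x0
tag:10 @ bit 0 → (0x7a8b>>0)&0x3ff = 0x28b  ←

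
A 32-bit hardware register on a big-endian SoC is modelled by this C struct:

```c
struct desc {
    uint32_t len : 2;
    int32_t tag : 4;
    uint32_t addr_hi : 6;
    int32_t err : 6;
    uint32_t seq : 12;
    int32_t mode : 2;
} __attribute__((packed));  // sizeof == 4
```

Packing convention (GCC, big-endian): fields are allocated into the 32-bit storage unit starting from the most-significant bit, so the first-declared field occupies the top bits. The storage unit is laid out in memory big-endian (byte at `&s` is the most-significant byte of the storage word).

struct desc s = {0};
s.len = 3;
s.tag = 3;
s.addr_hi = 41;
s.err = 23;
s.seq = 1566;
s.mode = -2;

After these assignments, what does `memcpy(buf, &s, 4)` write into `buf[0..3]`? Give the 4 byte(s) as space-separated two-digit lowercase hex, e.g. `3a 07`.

[30+:2] len=3 & 0x3 = 0x3; word=0xc0000000
[26+:4] tag=3 & 0xf = 0x3; word=0xcc000000
[20+:6] addr_hi=41 & 0x3f = 0x29; word=0xce900000
[14+:6] err=23 & 0x3f = 0x17; word=0xce95c000
[2+:12] seq=1566 & 0xfff = 0x61e; word=0xce95d878
[0+:2] mode=-2 & 0x3 = 0x2; word=0xce95d87a
word = 0xce95d87a → big-endian bytes:
  [0]=0xce  [1]=0x95  [2]=0xd8  [3]=0x7a

ce 95 d8 7a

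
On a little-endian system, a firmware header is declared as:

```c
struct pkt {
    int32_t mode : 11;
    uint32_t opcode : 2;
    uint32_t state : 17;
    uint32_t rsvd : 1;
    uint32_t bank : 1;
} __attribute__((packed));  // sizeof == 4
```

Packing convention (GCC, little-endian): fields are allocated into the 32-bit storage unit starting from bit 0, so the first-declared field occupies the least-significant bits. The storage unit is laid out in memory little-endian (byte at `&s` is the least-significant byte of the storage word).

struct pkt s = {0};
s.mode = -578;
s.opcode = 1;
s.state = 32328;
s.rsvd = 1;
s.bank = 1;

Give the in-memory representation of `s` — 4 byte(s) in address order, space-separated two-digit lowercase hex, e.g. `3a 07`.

mode:11 = -578 → 0x5be << 0 → word 0x000005be
opcode:2 = 1 → 0x1 << 11 → word 0x00000dbe
state:17 = 32328 → 0x7e48 << 13 → word 0x0fc90dbe
rsvd:1 = 1 → 0x1 << 30 → word 0x4fc90dbe
bank:1 = 1 → 0x1 << 31 → word 0xcfc90dbe
word = 0xcfc90dbe → little-endian bytes:
  [0]=0xbe  [1]=0x0d  [2]=0xc9  [3]=0xcf

be 0d c9 cf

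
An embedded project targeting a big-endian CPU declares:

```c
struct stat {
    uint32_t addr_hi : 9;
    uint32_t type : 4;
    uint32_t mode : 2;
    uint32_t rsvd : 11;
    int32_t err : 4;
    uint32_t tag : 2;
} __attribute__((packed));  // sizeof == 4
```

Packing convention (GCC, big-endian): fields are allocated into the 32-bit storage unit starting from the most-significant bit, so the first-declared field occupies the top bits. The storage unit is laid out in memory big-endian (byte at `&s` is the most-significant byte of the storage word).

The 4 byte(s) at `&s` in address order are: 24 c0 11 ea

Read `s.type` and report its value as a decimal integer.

[0]=0x24 [1]=0xc0 [2]=0x11 [3]=0xea (big-endian) → word 0x24c011ea
addr_hi:9 @ bit 23 → (0x24c011ea>>23)&0x1ff = 0x49
type:4 @ bit 19 → (0x24c011ea>>19)&0xf = 0x8  ←
mode:2 @ bit 17 → (0x24c011ea>>17)&0x3 = 0x0
rsvd:11 @ bit 6 → (0x24c011ea>>6)&0x7ff = 0x47
err:4 @ bit 2 → (0x24c011ea>>2)&0xf = 0xa
tag:2 @ bit 0 → (0x24c011ea>>0)&0x3 = 0x2

8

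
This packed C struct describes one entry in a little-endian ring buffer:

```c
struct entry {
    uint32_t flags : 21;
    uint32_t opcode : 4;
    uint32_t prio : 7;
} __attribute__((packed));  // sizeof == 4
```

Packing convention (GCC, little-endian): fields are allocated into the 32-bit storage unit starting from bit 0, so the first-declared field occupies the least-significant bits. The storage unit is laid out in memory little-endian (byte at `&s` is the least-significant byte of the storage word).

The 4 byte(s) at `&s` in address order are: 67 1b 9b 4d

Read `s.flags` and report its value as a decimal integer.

[0]=0x67 [1]=0x1b [2]=0x9b [3]=0x4d (little-endian) → word 0x4d9b1b67
flags [0+:21] = (word>>0) & 0x1fffff = 1776487  ←
opcode [21+:4] = (word>>21) & 0xf = 12
prio [25+:7] = (word>>25) & 0x7f = 38

1776487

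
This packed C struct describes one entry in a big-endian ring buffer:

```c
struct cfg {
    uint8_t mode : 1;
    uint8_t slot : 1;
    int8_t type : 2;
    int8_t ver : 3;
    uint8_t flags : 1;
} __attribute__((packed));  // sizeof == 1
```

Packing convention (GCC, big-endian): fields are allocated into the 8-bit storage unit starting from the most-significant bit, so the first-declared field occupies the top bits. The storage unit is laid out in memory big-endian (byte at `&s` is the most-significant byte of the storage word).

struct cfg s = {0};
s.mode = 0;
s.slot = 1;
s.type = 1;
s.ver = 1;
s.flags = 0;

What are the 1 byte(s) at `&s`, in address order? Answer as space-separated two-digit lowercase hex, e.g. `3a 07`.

52

mode:1 = 0 → 0x0 << 7 → word 0x00
slot:1 = 1 → 0x1 << 6 → word 0x40
type:2 = 1 → 0x1 << 4 → word 0x50
ver:3 = 1 → 0x1 << 1 → word 0x52
flags:1 = 0 → 0x0 << 0 → word 0x52
word = 0x52 → big-endian bytes:
  [0]=0x52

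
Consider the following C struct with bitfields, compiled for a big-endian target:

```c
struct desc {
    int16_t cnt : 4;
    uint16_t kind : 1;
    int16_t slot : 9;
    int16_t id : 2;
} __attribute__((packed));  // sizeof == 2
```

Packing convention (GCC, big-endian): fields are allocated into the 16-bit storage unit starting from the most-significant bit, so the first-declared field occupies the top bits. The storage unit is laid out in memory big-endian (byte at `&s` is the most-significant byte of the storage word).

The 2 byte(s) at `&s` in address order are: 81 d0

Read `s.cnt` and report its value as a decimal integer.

-8

[0]=0x81 [1]=0xd0 (big-endian) → word 0x81d0
cnt [12+:4] = (word>>12) & 0xf = 8  ←
kind [11+:1] = (word>>11) & 0x1 = 0
slot [2+:9] = (word>>2) & 0x1ff = 116
id [0+:2] = (word>>0) & 0x3 = 0
cnt signed 4b, MSB=1: 8 - 16 = -8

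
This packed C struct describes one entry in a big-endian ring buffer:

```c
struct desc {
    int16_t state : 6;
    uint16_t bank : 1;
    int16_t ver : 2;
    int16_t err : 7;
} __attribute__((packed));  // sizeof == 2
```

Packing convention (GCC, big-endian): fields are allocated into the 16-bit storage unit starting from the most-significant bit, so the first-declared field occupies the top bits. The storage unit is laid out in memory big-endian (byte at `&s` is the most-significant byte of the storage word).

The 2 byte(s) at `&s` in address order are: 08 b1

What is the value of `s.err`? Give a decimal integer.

49

[0]=0x08 [1]=0xb1 (big-endian) → word 0x08b1
state:6 @ bit 10 → (0x08b1>>10)&0x3f = 0x2
bank:1 @ bit 9 → (0x08b1>>9)&0x1 = 0x0
ver:2 @ bit 7 → (0x08b1>>7)&0x3 = 0x1
err:7 @ bit 0 → (0x08b1>>0)&0x7f = 0x31  ←
err signed 7b, MSB=0: value = 49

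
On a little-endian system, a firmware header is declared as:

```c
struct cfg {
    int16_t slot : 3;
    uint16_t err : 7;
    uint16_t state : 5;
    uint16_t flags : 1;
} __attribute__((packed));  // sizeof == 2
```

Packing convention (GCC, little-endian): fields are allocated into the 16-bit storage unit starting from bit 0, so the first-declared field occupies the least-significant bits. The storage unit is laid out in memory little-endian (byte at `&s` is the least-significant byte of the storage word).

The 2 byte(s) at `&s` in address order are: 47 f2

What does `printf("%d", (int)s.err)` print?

72

[0]=0x47 [1]=0xf2 (little-endian) → word 0xf247
slot:3 @ bit 0 → (0xf247>>0)&0x7 = 0x7
err:7 @ bit 3 → (0xf247>>3)&0x7f = 0x48  ←
state:5 @ bit 10 → (0xf247>>10)&0x1f = 0x1c
flags:1 @ bit 15 → (0xf247>>15)&0x1 = 0x1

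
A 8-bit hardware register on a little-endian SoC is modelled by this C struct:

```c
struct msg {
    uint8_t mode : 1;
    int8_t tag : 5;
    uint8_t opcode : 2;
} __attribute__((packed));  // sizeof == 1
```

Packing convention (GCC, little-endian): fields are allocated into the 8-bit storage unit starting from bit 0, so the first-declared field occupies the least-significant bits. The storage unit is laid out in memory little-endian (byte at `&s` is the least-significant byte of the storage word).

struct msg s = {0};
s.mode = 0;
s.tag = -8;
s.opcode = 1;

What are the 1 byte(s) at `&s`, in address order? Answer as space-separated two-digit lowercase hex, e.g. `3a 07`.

70

mode (1b) val=0 bits=0x0 at bit 0: 0x00
tag (5b) val=-8 bits=0x18 at bit 1: 0x30
opcode (2b) val=1 bits=0x1 at bit 6: 0x70
word = 0x70 → little-endian bytes:
  [0]=0x70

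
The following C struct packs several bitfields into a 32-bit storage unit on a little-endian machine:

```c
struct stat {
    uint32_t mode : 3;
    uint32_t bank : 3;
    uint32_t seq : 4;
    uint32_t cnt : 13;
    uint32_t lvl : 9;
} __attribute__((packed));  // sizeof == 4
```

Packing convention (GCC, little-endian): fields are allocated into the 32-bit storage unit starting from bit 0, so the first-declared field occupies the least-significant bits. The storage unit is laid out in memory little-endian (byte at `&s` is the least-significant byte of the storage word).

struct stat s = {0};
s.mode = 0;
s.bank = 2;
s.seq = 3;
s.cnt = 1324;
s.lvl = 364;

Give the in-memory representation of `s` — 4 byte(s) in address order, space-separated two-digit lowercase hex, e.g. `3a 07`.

d0 b0 14 b6

mode:3 = 0 → 0x0 << 0 → word 0x00000000
bank:3 = 2 → 0x2 << 3 → word 0x00000010
seq:4 = 3 → 0x3 << 6 → word 0x000000d0
cnt:13 = 1324 → 0x52c << 10 → word 0x0014b0d0
lvl:9 = 364 → 0x16c << 23 → word 0xb614b0d0
word = 0xb614b0d0 → little-endian bytes:
  [0]=0xd0  [1]=0xb0  [2]=0x14  [3]=0xb6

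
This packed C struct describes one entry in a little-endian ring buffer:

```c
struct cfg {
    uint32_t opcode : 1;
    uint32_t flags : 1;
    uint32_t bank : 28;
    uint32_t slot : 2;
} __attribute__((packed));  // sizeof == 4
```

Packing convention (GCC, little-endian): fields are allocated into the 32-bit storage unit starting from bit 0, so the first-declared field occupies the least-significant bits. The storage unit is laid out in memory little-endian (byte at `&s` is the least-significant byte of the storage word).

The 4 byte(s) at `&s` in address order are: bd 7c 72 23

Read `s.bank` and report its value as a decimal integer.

[0]=0xbd [1]=0x7c [2]=0x72 [3]=0x23 (little-endian) → word 0x23727cbd
opcode [0+:1] = (word>>0) & 0x1 = 1
flags [1+:1] = (word>>1) & 0x1 = 0
bank [2+:28] = (word>>2) & 0xfffffff = 148676399  ←
slot [30+:2] = (word>>30) & 0x3 = 0

148676399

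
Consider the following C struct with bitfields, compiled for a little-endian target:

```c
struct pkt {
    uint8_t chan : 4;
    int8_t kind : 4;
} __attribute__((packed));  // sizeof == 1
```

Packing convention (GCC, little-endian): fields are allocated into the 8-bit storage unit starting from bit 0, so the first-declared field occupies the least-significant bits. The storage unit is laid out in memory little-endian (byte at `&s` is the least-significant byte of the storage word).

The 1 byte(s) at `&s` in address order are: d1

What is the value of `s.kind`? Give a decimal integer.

-3

[0]=0xd1 (little-endian) → word 0xd1
chan:4 @ bit 0 → (0xd1>>0)&0xf = 0x1
kind:4 @ bit 4 → (0xd1>>4)&0xf = 0xd  ←
kind signed 4b, MSB=1: 13 - 16 = -3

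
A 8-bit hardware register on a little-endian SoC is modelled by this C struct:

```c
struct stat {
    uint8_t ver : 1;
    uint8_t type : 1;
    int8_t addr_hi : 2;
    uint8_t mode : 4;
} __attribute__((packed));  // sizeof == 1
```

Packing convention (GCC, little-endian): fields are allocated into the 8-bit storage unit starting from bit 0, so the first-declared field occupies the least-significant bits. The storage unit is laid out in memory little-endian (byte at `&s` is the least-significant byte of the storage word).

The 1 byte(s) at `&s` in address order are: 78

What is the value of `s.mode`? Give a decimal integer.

[0]=0x78 (little-endian) → word 0x78
ver:1 @ bit 0 → (0x78>>0)&0x1 = 0x0
type:1 @ bit 1 → (0x78>>1)&0x1 = 0x0
addr_hi:2 @ bit 2 → (0x78>>2)&0x3 = 0x2
mode:4 @ bit 4 → (0x78>>4)&0xf = 0x7  ←

7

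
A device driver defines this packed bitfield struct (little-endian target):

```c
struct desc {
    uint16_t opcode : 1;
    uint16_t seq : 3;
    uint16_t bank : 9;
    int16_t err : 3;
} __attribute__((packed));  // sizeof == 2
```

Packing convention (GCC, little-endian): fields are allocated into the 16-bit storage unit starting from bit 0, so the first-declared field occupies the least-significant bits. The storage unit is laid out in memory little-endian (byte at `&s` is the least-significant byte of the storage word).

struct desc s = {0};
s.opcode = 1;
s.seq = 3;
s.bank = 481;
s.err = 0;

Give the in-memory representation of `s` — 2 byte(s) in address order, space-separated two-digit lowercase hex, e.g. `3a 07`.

opcode:1 = 1 → 0x1 << 0 → word 0x0001
seq:3 = 3 → 0x3 << 1 → word 0x0007
bank:9 = 481 → 0x1e1 << 4 → word 0x1e17
err:3 = 0 → 0x0 << 13 → word 0x1e17
word = 0x1e17 → little-endian bytes:
  [0]=0x17  [1]=0x1e

17 1e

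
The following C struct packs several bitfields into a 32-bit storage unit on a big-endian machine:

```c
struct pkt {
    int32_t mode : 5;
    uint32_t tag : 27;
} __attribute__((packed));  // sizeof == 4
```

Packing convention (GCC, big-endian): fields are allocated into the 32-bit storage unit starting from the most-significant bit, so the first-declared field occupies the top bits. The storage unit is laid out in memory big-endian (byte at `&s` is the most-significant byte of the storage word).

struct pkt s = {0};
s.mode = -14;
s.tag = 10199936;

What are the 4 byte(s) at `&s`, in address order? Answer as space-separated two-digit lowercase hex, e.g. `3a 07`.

90 9b a3 80

[27+:5] mode=-14 & 0x1f = 0x12; word=0x90000000
[0+:27] tag=10199936 & 0x7ffffff = 0x9ba380; word=0x909ba380
word = 0x909ba380 → big-endian bytes:
  [0]=0x90  [1]=0x9b  [2]=0xa3  [3]=0x80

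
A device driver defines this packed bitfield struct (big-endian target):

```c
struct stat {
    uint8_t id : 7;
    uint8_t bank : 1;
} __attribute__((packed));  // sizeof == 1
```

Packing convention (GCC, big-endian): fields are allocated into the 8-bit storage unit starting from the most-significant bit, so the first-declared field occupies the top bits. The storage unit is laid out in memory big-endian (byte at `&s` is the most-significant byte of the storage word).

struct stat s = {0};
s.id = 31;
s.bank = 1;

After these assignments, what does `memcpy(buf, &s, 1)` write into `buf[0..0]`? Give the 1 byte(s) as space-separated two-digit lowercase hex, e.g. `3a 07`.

3f

id:7 = 31 → 0x1f << 1 → word 0x3e
bank:1 = 1 → 0x1 << 0 → word 0x3f
word = 0x3f → big-endian bytes:
  [0]=0x3f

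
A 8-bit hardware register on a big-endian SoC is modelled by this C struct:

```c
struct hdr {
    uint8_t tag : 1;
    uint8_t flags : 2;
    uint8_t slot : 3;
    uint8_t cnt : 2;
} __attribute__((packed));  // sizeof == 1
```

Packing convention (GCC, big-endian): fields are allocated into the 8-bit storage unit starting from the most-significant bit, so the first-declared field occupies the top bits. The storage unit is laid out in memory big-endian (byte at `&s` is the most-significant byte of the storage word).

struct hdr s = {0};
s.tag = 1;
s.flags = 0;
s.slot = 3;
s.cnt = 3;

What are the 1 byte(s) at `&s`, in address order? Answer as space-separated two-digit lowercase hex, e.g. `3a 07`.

8f

[7+:1] tag=1 & 0x1 = 0x1; word=0x80
[5+:2] flags=0 & 0x3 = 0x0; word=0x80
[2+:3] slot=3 & 0x7 = 0x3; word=0x8c
[0+:2] cnt=3 & 0x3 = 0x3; word=0x8f
word = 0x8f → big-endian bytes:
  [0]=0x8f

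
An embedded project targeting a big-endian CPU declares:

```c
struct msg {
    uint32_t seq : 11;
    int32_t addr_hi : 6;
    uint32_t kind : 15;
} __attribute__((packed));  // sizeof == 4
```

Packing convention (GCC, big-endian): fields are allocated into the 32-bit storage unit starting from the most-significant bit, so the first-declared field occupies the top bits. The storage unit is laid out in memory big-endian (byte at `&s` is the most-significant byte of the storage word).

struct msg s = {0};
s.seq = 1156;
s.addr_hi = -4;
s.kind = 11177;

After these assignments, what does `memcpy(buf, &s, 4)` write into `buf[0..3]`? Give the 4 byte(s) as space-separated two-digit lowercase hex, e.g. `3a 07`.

[21+:11] seq=1156 & 0x7ff = 0x484; word=0x90800000
[15+:6] addr_hi=-4 & 0x3f = 0x3c; word=0x909e0000
[0+:15] kind=11177 & 0x7fff = 0x2ba9; word=0x909e2ba9
word = 0x909e2ba9 → big-endian bytes:
  [0]=0x90  [1]=0x9e  [2]=0x2b  [3]=0xa9

90 9e 2b a9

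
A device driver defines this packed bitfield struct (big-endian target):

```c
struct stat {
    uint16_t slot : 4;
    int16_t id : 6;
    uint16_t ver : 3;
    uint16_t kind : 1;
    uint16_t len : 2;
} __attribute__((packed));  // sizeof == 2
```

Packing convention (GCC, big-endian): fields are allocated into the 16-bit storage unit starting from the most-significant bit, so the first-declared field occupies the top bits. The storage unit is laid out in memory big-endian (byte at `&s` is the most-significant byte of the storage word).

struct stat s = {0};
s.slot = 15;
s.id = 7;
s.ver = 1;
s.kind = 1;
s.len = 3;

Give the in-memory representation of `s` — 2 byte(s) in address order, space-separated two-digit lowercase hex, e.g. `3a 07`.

f1 cf

slot:4 = 15 → 0xf << 12 → word 0xf000
id:6 = 7 → 0x7 << 6 → word 0xf1c0
ver:3 = 1 → 0x1 << 3 → word 0xf1c8
kind:1 = 1 → 0x1 << 2 → word 0xf1cc
len:2 = 3 → 0x3 << 0 → word 0xf1cf
word = 0xf1cf → big-endian bytes:
  [0]=0xf1  [1]=0xcf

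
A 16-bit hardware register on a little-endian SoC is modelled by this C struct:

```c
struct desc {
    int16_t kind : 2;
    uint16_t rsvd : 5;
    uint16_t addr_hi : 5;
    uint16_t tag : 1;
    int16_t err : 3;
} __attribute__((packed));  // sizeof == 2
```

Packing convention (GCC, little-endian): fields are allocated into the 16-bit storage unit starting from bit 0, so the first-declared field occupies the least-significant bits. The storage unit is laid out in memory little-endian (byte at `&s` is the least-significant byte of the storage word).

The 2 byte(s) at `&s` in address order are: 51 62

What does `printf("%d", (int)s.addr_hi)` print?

[0]=0x51 [1]=0x62 (little-endian) → word 0x6251
kind [0+:2] = (word>>0) & 0x3 = 1
rsvd [2+:5] = (word>>2) & 0x1f = 20
addr_hi [7+:5] = (word>>7) & 0x1f = 4  ←
tag [12+:1] = (word>>12) & 0x1 = 0
err [13+:3] = (word>>13) & 0x7 = 3

4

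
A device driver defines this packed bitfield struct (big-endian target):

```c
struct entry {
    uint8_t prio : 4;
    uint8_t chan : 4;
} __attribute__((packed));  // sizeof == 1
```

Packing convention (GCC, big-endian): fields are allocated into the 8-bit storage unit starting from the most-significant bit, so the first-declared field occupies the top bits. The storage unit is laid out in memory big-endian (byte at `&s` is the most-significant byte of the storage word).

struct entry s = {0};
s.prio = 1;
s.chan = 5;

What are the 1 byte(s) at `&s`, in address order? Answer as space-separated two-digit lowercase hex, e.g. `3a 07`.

15

prio (4b) val=1 bits=0x1 at bit 4: 0x10
chan (4b) val=5 bits=0x5 at bit 0: 0x15
word = 0x15 → big-endian bytes:
  [0]=0x15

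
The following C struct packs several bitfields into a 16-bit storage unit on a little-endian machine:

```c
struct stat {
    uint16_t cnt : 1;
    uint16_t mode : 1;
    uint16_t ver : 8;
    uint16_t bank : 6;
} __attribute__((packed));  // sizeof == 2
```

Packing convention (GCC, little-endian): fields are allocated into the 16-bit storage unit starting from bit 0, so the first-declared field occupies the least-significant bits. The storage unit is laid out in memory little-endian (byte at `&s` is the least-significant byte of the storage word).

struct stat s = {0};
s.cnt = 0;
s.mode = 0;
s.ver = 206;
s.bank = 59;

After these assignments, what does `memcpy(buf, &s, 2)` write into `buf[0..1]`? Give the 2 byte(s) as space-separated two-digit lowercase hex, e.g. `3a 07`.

38 ef

[0+:1] cnt=0 & 0x1 = 0x0; word=0x0000
[1+:1] mode=0 & 0x1 = 0x0; word=0x0000
[2+:8] ver=206 & 0xff = 0xce; word=0x0338
[10+:6] bank=59 & 0x3f = 0x3b; word=0xef38
word = 0xef38 → little-endian bytes:
  [0]=0x38  [1]=0xef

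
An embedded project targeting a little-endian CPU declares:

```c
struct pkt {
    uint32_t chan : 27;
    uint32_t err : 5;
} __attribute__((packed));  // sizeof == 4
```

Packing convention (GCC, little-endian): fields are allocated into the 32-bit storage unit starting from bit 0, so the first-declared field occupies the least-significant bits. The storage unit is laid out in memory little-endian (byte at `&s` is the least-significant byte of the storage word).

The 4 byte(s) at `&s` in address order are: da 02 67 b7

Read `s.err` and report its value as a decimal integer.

[0]=0xda [1]=0x02 [2]=0x67 [3]=0xb7 (little-endian) → word 0xb76702da
chan:27 @ bit 0 → (0xb76702da>>0)&0x7ffffff = 0x76702da
err:5 @ bit 27 → (0xb76702da>>27)&0x1f = 0x16  ←

22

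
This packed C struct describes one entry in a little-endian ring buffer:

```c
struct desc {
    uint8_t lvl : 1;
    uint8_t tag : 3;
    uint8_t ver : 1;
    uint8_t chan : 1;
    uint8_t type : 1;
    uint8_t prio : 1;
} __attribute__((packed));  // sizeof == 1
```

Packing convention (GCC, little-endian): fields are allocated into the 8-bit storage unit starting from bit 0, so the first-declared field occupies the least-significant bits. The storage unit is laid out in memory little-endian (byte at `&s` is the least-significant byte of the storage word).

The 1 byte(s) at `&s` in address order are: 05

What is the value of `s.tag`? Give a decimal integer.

2

[0]=0x05 (little-endian) → word 0x05
lvl:1 @ bit 0 → (0x05>>0)&0x1 = 0x1
tag:3 @ bit 1 → (0x05>>1)&0x7 = 0x2  ←
ver:1 @ bit 4 → (0x05>>4)&0x1 = 0x0
chan:1 @ bit 5 → (0x05>>5)&0x1 = 0x0
type:1 @ bit 6 → (0x05>>6)&0x1 = 0x0
prio:1 @ bit 7 → (0x05>>7)&0x1 = 0x0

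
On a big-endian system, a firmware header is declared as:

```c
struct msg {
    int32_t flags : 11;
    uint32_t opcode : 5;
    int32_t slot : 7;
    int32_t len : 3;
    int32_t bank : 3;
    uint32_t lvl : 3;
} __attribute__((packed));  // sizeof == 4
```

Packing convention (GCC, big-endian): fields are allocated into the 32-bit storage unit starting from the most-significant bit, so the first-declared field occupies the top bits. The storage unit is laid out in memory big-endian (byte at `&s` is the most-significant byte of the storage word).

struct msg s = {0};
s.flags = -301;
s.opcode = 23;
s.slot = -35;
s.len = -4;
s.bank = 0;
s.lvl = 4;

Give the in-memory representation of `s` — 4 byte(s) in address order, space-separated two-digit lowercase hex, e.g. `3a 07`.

da 77 bb 04

flags:11 = -301 → 0x6d3 << 21 → word 0xda600000
opcode:5 = 23 → 0x17 << 16 → word 0xda770000
slot:7 = -35 → 0x5d << 9 → word 0xda77ba00
len:3 = -4 → 0x4 << 6 → word 0xda77bb00
bank:3 = 0 → 0x0 << 3 → word 0xda77bb00
lvl:3 = 4 → 0x4 << 0 → word 0xda77bb04
word = 0xda77bb04 → big-endian bytes:
  [0]=0xda  [1]=0x77  [2]=0xbb  [3]=0x04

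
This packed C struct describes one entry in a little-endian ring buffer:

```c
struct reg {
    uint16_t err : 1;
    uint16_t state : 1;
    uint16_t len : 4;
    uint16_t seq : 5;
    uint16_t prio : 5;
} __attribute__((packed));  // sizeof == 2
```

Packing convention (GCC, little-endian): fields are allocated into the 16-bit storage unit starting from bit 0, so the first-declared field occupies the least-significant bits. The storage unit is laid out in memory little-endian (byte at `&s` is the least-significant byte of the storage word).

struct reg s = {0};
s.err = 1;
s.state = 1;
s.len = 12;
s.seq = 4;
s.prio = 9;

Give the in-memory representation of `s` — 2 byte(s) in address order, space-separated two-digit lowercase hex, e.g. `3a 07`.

[0+:1] err=1 & 0x1 = 0x1; word=0x0001
[1+:1] state=1 & 0x1 = 0x1; word=0x0003
[2+:4] len=12 & 0xf = 0xc; word=0x0033
[6+:5] seq=4 & 0x1f = 0x4; word=0x0133
[11+:5] prio=9 & 0x1f = 0x9; word=0x4933
word = 0x4933 → little-endian bytes:
  [0]=0x33  [1]=0x49

33 49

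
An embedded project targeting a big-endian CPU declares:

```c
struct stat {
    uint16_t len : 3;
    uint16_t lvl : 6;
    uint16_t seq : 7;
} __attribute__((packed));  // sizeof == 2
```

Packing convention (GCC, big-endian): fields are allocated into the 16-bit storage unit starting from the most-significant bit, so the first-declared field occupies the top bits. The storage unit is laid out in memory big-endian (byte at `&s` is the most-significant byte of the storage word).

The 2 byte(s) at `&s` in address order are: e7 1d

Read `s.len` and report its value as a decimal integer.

7

[0]=0xe7 [1]=0x1d (big-endian) → word 0xe71d
len [13+:3] = (word>>13) & 0x7 = 7  ←
lvl [7+:6] = (word>>7) & 0x3f = 14
seq [0+:7] = (word>>0) & 0x7f = 29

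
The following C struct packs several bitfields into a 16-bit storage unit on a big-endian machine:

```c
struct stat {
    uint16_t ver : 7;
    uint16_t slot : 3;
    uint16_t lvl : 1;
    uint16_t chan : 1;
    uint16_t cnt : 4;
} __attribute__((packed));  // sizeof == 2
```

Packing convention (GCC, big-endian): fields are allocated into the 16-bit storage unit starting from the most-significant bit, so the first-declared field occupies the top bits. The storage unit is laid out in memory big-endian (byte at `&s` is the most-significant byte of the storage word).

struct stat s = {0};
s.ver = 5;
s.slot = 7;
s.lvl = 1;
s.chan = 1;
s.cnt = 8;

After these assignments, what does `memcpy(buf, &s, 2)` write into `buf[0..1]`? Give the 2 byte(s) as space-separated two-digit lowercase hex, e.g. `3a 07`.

0b f8

ver:7 = 5 → 0x5 << 9 → word 0x0a00
slot:3 = 7 → 0x7 << 6 → word 0x0bc0
lvl:1 = 1 → 0x1 << 5 → word 0x0be0
chan:1 = 1 → 0x1 << 4 → word 0x0bf0
cnt:4 = 8 → 0x8 << 0 → word 0x0bf8
word = 0x0bf8 → big-endian bytes:
  [0]=0x0b  [1]=0xf8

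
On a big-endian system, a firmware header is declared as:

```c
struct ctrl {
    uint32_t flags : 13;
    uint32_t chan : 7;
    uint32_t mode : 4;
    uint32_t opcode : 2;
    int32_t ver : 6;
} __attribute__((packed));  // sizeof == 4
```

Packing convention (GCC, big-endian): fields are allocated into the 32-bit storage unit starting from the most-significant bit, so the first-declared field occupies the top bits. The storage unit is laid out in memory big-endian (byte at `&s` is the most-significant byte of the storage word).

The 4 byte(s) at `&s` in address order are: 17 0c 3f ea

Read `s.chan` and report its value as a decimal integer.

[0]=0x17 [1]=0x0c [2]=0x3f [3]=0xea (big-endian) → word 0x170c3fea
flags [19+:13] = (word>>19) & 0x1fff = 737
chan [12+:7] = (word>>12) & 0x7f = 67  ←
mode [8+:4] = (word>>8) & 0xf = 15
opcode [6+:2] = (word>>6) & 0x3 = 3
ver [0+:6] = (word>>0) & 0x3f = 42

67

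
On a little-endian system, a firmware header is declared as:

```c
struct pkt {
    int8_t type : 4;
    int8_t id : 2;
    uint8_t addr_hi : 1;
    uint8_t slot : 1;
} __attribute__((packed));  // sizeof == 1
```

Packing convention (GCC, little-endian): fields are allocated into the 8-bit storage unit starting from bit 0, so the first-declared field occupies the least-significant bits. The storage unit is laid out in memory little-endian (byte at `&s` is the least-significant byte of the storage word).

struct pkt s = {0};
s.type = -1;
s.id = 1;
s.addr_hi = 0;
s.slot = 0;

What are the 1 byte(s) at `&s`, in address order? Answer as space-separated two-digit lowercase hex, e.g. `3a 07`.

type (4b) val=-1 bits=0xf at bit 0: 0x0f
id (2b) val=1 bits=0x1 at bit 4: 0x1f
addr_hi (1b) val=0 bits=0x0 at bit 6: 0x1f
slot (1b) val=0 bits=0x0 at bit 7: 0x1f
word = 0x1f → little-endian bytes:
  [0]=0x1f

1f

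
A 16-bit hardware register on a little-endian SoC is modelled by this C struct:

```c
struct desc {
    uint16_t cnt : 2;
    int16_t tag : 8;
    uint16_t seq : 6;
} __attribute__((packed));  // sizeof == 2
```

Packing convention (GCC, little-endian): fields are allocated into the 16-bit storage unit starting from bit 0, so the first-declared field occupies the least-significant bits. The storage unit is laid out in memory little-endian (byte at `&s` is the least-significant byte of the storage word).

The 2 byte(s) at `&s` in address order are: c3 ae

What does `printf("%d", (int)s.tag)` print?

[0]=0xc3 [1]=0xae (little-endian) → word 0xaec3
cnt [0+:2] = (word>>0) & 0x3 = 3
tag [2+:8] = (word>>2) & 0xff = 176  ←
seq [10+:6] = (word>>10) & 0x3f = 43
tag signed 8b, MSB=1: 176 - 256 = -80

-80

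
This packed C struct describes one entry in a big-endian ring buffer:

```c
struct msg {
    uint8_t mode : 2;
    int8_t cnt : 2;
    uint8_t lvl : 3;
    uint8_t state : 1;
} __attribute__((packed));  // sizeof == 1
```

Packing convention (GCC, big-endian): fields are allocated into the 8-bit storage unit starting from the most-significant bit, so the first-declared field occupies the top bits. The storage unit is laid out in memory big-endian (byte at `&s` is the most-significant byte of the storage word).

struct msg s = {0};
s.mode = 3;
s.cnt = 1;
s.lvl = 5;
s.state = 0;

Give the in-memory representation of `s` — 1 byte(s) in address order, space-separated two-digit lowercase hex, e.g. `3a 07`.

[6+:2] mode=3 & 0x3 = 0x3; word=0xc0
[4+:2] cnt=1 & 0x3 = 0x1; word=0xd0
[1+:3] lvl=5 & 0x7 = 0x5; word=0xda
[0+:1] state=0 & 0x1 = 0x0; word=0xda
word = 0xda → big-endian bytes:
  [0]=0xda

da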